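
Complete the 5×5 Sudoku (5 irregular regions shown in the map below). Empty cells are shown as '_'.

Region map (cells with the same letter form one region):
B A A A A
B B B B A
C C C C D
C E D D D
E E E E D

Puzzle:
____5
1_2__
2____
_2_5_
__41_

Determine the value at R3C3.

R1C4 = 2: in row 1, 2 can only go here (every other open cell in that row sees a 2).
R2C2 = 5: in row 2, 5 can only go here (every other open cell in that row sees a 5).
R5C2 = 3: row 5 has {1,4}; col 2 has {2,5}; region has {1,2,4} → only 3 remains.
R5C5 = 2: row 5 has {1,3,4}; col 5 has {5}; region has {5} → only 2 remains.
R5C1 = 5: row 5 has {1,2,3,4}; col 1 has {1,2}; region has {1,2,3,4} → only 5 remains.
R3C3 = 5: in row 3, 5 can only go here (every other open cell in that row sees a 5).

5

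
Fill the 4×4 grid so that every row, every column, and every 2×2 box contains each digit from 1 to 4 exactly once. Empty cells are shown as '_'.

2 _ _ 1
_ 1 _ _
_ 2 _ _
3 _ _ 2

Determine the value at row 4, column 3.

row 2, column 1 = 4 (sole candidate).
row 2, column 4 = 3 (sole candidate).
row 3, column 1 = 1 (sole candidate).
row 3, column 4 = 4 (sole candidate).
row 4, column 2 = 4 (sole candidate).
row 4, column 3 = 1: row 4 has {2,3,4}; col 3 has {}; box has {2,4} → only 1 remains.

1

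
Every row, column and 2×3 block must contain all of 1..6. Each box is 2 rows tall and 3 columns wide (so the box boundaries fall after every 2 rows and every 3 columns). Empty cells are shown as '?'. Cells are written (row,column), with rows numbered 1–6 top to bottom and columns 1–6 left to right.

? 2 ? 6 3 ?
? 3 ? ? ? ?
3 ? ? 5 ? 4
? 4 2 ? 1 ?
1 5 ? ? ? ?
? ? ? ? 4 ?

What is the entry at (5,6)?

(4,4) = 3: row 4 has {1,2,4}; col 4 has {5,6}; box has {1,4,5} → only 3 remains.
(4,6) = 6: row 4 has {1,2,3,4}; col 6 has {4}; box has {1,3,4,5} → only 6 remains.
(5,4) = 2: row 5 has {1,5}; col 4 has {3,5,6}; box has {4} → only 2 remains.
(5,5) = 6: row 5 has {1,2,5}; col 5 has {1,3,4}; box has {2,4} → only 6 remains.
(5,6) = 3: row 5 has {1,2,5,6}; col 6 has {4,6}; box has {2,4,6} → only 3 remains.

3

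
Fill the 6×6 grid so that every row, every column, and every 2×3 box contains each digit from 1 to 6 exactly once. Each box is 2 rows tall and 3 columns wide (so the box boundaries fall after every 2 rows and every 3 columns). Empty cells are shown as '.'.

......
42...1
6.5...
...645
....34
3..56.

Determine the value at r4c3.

1

r2c4 = 3: row 2 has {1,2,4}; col 4 has {5,6}; box has {1} → only 3 remains.
r2c5 = 5: row 2 has {1,2,3,4}; col 5 has {3,4,6}; box has {1,3} → only 5 remains.
r6c6 = 2: row 6 has {3,5,6}; col 6 has {1,4,5}; box has {3,4,5,6} → only 2 remains.
r1c5 = 2: row 1 has {}; col 5 has {3,4,5,6}; box has {1,3,5} → only 2 remains.
r1c6 = 6: row 1 has {2}; col 6 has {1,2,4,5}; box has {1,2,3,5} → only 6 remains.
r2c3 = 6: row 2 has {1,2,3,4,5}; col 3 has {5}; box has {2,4} → only 6 remains.
r3c5 = 1: row 3 has {5,6}; col 5 has {2,3,4,5,6}; box has {4,5,6} → only 1 remains.
r3c6 = 3: row 3 has {1,5,6}; col 6 has {1,2,4,5,6}; box has {1,4,5,6} → only 3 remains.
r5c4 = 1: row 5 has {3,4}; col 4 has {3,5,6}; box has {2,3,4,5,6} → only 1 remains.
r1c4 = 4: row 1 has {2,6}; col 4 has {1,3,5,6}; box has {1,2,3,5,6} → only 4 remains.
r3c2 = 4: row 3 has {1,3,5,6}; col 2 has {2}; box has {5,6} → only 4 remains.
r3c4 = 2: row 3 has {1,3,4,5,6}; col 4 has {1,3,4,5,6}; box has {1,3,4,5,6} → only 2 remains.
r5c3 = 2: row 5 has {1,3,4}; col 3 has {5,6}; box has {3} → only 2 remains.
r6c2 = 1: row 6 has {2,3,5,6}; col 2 has {2,4}; box has {2,3} → only 1 remains.
r6c3 = 4: row 6 has {1,2,3,5,6}; col 3 has {2,5,6}; box has {1,2,3} → only 4 remains.
r4c2 = 3: row 4 has {4,5,6}; col 2 has {1,2,4}; box has {4,5,6} → only 3 remains.
r4c3 = 1: row 4 has {3,4,5,6}; col 3 has {2,4,5,6}; box has {3,4,5,6} → only 1 remains.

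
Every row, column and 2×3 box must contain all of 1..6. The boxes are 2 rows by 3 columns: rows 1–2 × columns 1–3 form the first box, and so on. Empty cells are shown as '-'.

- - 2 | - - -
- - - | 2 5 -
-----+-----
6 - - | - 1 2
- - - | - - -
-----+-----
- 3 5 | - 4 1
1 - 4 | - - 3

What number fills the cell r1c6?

r3c3 = 3: row 3 has {1,2,6}; col 3 has {2,4,5}; box has {6} → only 3 remains.
r4c3 = 1: row 4 has {}; col 3 has {2,3,4,5}; box has {3,6} → only 1 remains.
r5c1 = 2: row 5 has {1,3,4,5}; col 1 has {1,6}; box has {1,3,4,5} → only 2 remains.
r5c4 = 6: row 5 has {1,2,3,4,5}; col 4 has {2}; box has {1,3,4} → only 6 remains.
r6c2 = 6: row 6 has {1,3,4}; col 2 has {3}; box has {1,2,3,4,5} → only 6 remains.
r6c4 = 5: row 6 has {1,3,4,6}; col 4 has {2,6}; box has {1,3,4,6} → only 5 remains.
r6c5 = 2: row 6 has {1,3,4,5,6}; col 5 has {1,4,5}; box has {1,3,4,5,6} → only 2 remains.
r2c3 = 6: row 2 has {2,5}; col 3 has {1,2,3,4,5}; box has {2} → only 6 remains.
r2c6 = 4: row 2 has {2,5,6}; col 6 has {1,2,3}; box has {2,5} → only 4 remains.
r3c4 = 4: row 3 has {1,2,3,6}; col 4 has {2,5,6}; box has {1,2} → only 4 remains.
r4c4 = 3: row 4 has {1}; col 4 has {2,4,5,6}; box has {1,2,4} → only 3 remains.
r4c5 = 6: row 4 has {1,3}; col 5 has {1,2,4,5}; box has {1,2,3,4} → only 6 remains.
r4c6 = 5: row 4 has {1,3,6}; col 6 has {1,2,3,4}; box has {1,2,3,4,6} → only 5 remains.
r1c4 = 1: row 1 has {2}; col 4 has {2,3,4,5,6}; box has {2,4,5} → only 1 remains.
r1c5 = 3: row 1 has {1,2}; col 5 has {1,2,4,5,6}; box has {1,2,4,5} → only 3 remains.
r1c6 = 6: row 1 has {1,2,3}; col 6 has {1,2,3,4,5}; box has {1,2,3,4,5} → only 6 remains.

6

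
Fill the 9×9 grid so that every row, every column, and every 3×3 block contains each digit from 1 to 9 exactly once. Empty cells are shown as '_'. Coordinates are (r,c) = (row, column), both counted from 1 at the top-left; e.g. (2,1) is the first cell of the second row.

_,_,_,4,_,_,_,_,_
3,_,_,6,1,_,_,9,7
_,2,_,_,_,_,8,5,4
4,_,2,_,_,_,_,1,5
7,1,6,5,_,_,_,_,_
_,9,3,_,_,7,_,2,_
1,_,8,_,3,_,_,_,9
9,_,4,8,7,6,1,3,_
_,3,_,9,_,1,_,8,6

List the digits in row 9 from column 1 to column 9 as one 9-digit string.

237951486

(1,8) = 6: row 1 has {4}; col 8 has {1,2,3,5,8,9}; box has {4,5,7,8,9} → only 6 remains.
(2,3) = 5: row 2 has {1,3,6,7,9}; col 3 has {2,3,4,6,8}; box has {2,3} → only 5 remains.
(2,7) = 2: row 2 has {1,3,5,6,7,9}; col 7 has {1,8}; box has {4,5,6,7,8,9} → only 2 remains.
(3,1) = 6: row 3 has {2,4,5,8}; col 1 has {1,3,4,7,9}; box has {2,3,5} → only 6 remains.
(3,5) = 9: row 3 has {2,4,5,6,8}; col 5 has {1,3,7}; box has {1,4,6} → only 9 remains.
(3,6) = 3: row 3 has {2,4,5,6,8,9}; col 6 has {1,6,7}; box has {1,4,6,9} → only 3 remains.
(4,2) = 8: row 4 has {1,2,4,5}; col 2 has {1,2,3,9}; box has {1,2,3,4,6,7,9} → only 8 remains.
(4,4) = 3: row 4 has {1,2,4,5,8}; col 4 has {4,5,6,8,9}; box has {5,7} → only 3 remains.
(4,5) = 6: row 4 has {1,2,3,4,5,8}; col 5 has {1,3,7,9}; box has {3,5,7} → only 6 remains.
(4,6) = 9: row 4 has {1,2,3,4,5,6,8}; col 6 has {1,3,6,7}; box has {3,5,6,7} → only 9 remains.
(4,7) = 7: row 4 has {1,2,3,4,5,6,8,9}; col 7 has {1,2,8}; box has {1,2,5} → only 7 remains.
(5,8) = 4: row 5 has {1,5,6,7}; col 8 has {1,2,3,5,6,8,9}; box has {1,2,5,7} → only 4 remains.
(6,1) = 5: row 6 has {2,3,7,9}; col 1 has {1,3,4,6,7,9}; box has {1,2,3,4,6,7,8,9} → only 5 remains.
(6,4) = 1: row 6 has {2,3,5,7,9}; col 4 has {3,4,5,6,8,9}; box has {3,5,6,7,9} → only 1 remains.
(6,7) = 6: row 6 has {1,2,3,5,7,9}; col 7 has {1,2,7,8}; box has {1,2,4,5,7} → only 6 remains.
(6,9) = 8: row 6 has {1,2,3,5,6,7,9}; col 9 has {4,5,6,7,9}; box has {1,2,4,5,6,7} → only 8 remains.
(7,4) = 2: row 7 has {1,3,8,9}; col 4 has {1,3,4,5,6,8,9}; box has {1,3,6,7,8,9} → only 2 remains.
(7,8) = 7: row 7 has {1,2,3,8,9}; col 8 has {1,2,3,4,5,6,8,9}; box has {1,3,6,8,9} → only 7 remains.
(8,2) = 5: row 8 has {1,3,4,6,7,8,9}; col 2 has {1,2,3,8,9}; box has {1,3,4,8,9} → only 5 remains.
(8,9) = 2: row 8 has {1,3,4,5,6,7,8,9}; col 9 has {4,5,6,7,8,9}; box has {1,3,6,7,8,9} → only 2 remains.
(9,1) = 2: row 9 has {1,3,6,8,9}; col 1 has {1,3,4,5,6,7,9}; box has {1,3,4,5,8,9} → only 2 remains.
(9,3) = 7: row 9 has {1,2,3,6,8,9}; col 3 has {2,3,4,5,6,8}; box has {1,2,3,4,5,8,9} → only 7 remains.
(1,1) = 8: row 1 has {4,6}; col 1 has {1,2,3,4,5,6,7,9}; box has {2,3,5,6} → only 8 remains.
(1,2) = 7: row 1 has {4,6,8}; col 2 has {1,2,3,5,8,9}; box has {2,3,5,6,8} → only 7 remains.
(1,7) = 3: row 1 has {4,6,7,8}; col 7 has {1,2,6,7,8}; box has {2,4,5,6,7,8,9} → only 3 remains.
(1,9) = 1: row 1 has {3,4,6,7,8}; col 9 has {2,4,5,6,7,8,9}; box has {2,3,4,5,6,7,8,9} → only 1 remains.
(2,2) = 4: row 2 has {1,2,3,5,6,7,9}; col 2 has {1,2,3,5,7,8,9}; box has {2,3,5,6,7,8} → only 4 remains.
(2,6) = 8: row 2 has {1,2,3,4,5,6,7,9}; col 6 has {1,3,6,7,9}; box has {1,3,4,6,9} → only 8 remains.
(3,3) = 1: row 3 has {2,3,4,5,6,8,9}; col 3 has {2,3,4,5,6,7,8}; box has {2,3,4,5,6,7,8} → only 1 remains.
(3,4) = 7: row 3 has {1,2,3,4,5,6,8,9}; col 4 has {1,2,3,4,5,6,8,9}; box has {1,3,4,6,8,9} → only 7 remains.
(5,6) = 2: row 5 has {1,4,5,6,7}; col 6 has {1,3,6,7,8,9}; box has {1,3,5,6,7,9} → only 2 remains.
(5,7) = 9: row 5 has {1,2,4,5,6,7}; col 7 has {1,2,3,6,7,8}; box has {1,2,4,5,6,7,8} → only 9 remains.
(5,9) = 3: row 5 has {1,2,4,5,6,7,9}; col 9 has {1,2,4,5,6,7,8,9}; box has {1,2,4,5,6,7,8,9} → only 3 remains.
(6,5) = 4: row 6 has {1,2,3,5,6,7,8,9}; col 5 has {1,3,6,7,9}; box has {1,2,3,5,6,7,9} → only 4 remains.
(7,2) = 6: row 7 has {1,2,3,7,8,9}; col 2 has {1,2,3,4,5,7,8,9}; box has {1,2,3,4,5,7,8,9} → only 6 remains.
(9,5) = 5: row 9 has {1,2,3,6,7,8,9}; col 5 has {1,3,4,6,7,9}; box has {1,2,3,6,7,8,9} → only 5 remains.
(9,7) = 4: row 9 has {1,2,3,5,6,7,8,9}; col 7 has {1,2,3,6,7,8,9}; box has {1,2,3,6,7,8,9} → only 4 remains.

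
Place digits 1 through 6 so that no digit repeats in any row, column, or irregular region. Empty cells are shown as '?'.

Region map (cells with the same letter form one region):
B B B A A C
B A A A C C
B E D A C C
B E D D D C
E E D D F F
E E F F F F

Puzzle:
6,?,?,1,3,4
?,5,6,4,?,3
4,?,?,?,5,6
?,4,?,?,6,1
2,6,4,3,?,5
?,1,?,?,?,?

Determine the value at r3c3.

1

r1c2 = 2 (sole candidate).
r1c3 = 5 (sole candidate).
r2c1 = 1 (sole candidate).
r2c5 = 2 (sole candidate).
r3c2 = 3 (sole candidate).
r3c4 = 2 (sole candidate).
r4c1 = 3 (sole candidate).
r4c3 = 2 (sole candidate).
r4c4 = 5 (sole candidate).
r5c5 = 1 (sole candidate).
r6c1 = 5 (sole candidate).
r6c3 = 3 (sole candidate).
r6c4 = 6 (sole candidate).
r6c5 = 4 (sole candidate).
r6c6 = 2 (sole candidate).
r3c3 = 1: row 3 has {2,3,4,5,6}; col 3 has {2,3,4,5,6}; region has {2,3,4,5,6} → only 1 remains.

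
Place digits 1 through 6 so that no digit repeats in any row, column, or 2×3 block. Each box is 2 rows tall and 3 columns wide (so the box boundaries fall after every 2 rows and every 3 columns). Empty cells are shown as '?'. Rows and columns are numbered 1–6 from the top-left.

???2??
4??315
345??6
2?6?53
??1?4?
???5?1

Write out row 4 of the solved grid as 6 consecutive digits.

r1c3 = 3 (sole candidate).
r1c5 = 6 (sole candidate).
r1c6 = 4 (sole candidate).
r2c3 = 2 (sole candidate).
r3c4 = 1 (sole candidate).
r3c5 = 2 (sole candidate).
r4c2 = 1: row 4 has {2,3,5,6}; col 2 has {4}; box has {2,3,4,5,6} → only 1 remains.
r4c4 = 4: row 4 has {1,2,3,5,6}; col 4 has {1,2,3,5}; box has {1,2,3,5,6} → only 4 remains.

216453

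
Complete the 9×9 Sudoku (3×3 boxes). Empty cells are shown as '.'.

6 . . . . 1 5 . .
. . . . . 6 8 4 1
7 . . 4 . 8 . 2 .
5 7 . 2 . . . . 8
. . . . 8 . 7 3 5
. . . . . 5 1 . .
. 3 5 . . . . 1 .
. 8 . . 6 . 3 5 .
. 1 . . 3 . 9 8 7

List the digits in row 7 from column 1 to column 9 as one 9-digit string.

435897216

r3c7 = 6 (sole candidate).
r4c7 = 4 (sole candidate).
r7c7 = 2: row 7 has {1,3,5}; col 7 has {1,3,4,5,6,7,8,9}; box has {1,3,5,7,8,9} → only 2 remains.
r8c9 = 4 (sole candidate).
r9c4 = 5 (sole candidate).
r7c9 = 6: row 7 has {1,2,3,5}; col 9 has {1,4,5,7,8}; box has {1,2,3,4,5,7,8,9} → only 6 remains.
r1c3 = 8 (hidden single in row 1).
r1c2 = 4 (hidden single in row 1).
r1c5 = 2 (hidden single in row 1).
r3c3 = 1 (hidden single in row 3).
r3c9 = 3 (hidden single in row 3).
r1c9 = 9 (sole candidate).
r6c9 = 2 (sole candidate).
r1c8 = 7 (sole candidate).
r1c4 = 3 (sole candidate).
r4c5 = 1 (hidden single in row 4).
r5c1 = 1 (hidden single in row 5).
r6c1 = 8 (hidden single in row 6).
r6c3 = 3 (hidden single in row 6).
r2c1 = 3 (hidden single in row 2).
r4c6 = 3 (hidden single in row 4).
r6c5 = 4 (hidden single in row 6).
r5c6 = 9 (sole candidate).
r5c4 = 6 (sole candidate).
r6c4 = 7 (sole candidate).
r2c4 = 9 (sole candidate).
r3c5 = 5 (sole candidate).
r5c2 = 2 (sole candidate).
r5c3 = 4 (sole candidate).
r7c4 = 8: row 7 has {1,2,3,5,6}; col 4 has {2,3,4,5,6,7,9}; box has {3,5,6} → only 8 remains.
r8c4 = 1 (sole candidate).
r2c2 = 5 (sole candidate).
r2c3 = 2 (sole candidate).
r2c5 = 7 (sole candidate).
r3c2 = 9 (sole candidate).
r6c2 = 6 (sole candidate).
r6c8 = 9 (sole candidate).
r7c5 = 9: row 7 has {1,2,3,5,6,8}; col 5 has {1,2,3,4,5,6,7,8}; box has {1,3,5,6,8} → only 9 remains.
r9c3 = 6 (sole candidate).
r4c3 = 9 (sole candidate).
r4c8 = 6 (sole candidate).
r7c1 = 4: row 7 has {1,2,3,5,6,8,9}; col 1 has {1,3,5,6,7,8}; box has {1,3,5,6,8} → only 4 remains.
r7c6 = 7: row 7 has {1,2,3,4,5,6,8,9}; col 6 has {1,3,5,6,8,9}; box has {1,3,5,6,8,9} → only 7 remains.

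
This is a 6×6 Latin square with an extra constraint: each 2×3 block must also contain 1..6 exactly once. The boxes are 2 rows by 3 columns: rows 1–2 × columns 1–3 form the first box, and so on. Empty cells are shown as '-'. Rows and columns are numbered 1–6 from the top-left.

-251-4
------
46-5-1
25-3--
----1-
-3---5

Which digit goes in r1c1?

r3c3 = 3 (sole candidate).
r3c5 = 2 (sole candidate).
r4c3 = 1 (sole candidate).
r4c6 = 6 (sole candidate).
r5c2 = 4 (sole candidate).
r2c2 = 1 (sole candidate).
r4c5 = 4 (sole candidate).
r6c5 = 6 (sole candidate).
r1c5 = 3 (sole candidate).
r2c5 = 5 (sole candidate).
r2c6 = 2 (sole candidate).
r5c4 = 2 (sole candidate).
r5c6 = 3 (sole candidate).
r6c1 = 1 (sole candidate).
r6c3 = 2 (sole candidate).
r6c4 = 4 (sole candidate).
r1c1 = 6: row 1 has {1,2,3,4,5}; col 1 has {1,2,4}; box has {1,2,5} → only 6 remains.

6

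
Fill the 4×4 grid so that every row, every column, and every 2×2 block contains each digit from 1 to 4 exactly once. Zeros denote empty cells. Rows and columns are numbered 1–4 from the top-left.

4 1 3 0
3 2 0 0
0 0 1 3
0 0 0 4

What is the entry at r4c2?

3

r1c4 = 2 (sole candidate).
r2c3 = 4 (sole candidate).
r2c4 = 1 (sole candidate).
r3c1 = 2 (sole candidate).
r3c2 = 4 (sole candidate).
r4c1 = 1 (sole candidate).
r4c2 = 3: row 4 has {1,4}; col 2 has {1,2,4}; box has {1,2,4} → only 3 remains.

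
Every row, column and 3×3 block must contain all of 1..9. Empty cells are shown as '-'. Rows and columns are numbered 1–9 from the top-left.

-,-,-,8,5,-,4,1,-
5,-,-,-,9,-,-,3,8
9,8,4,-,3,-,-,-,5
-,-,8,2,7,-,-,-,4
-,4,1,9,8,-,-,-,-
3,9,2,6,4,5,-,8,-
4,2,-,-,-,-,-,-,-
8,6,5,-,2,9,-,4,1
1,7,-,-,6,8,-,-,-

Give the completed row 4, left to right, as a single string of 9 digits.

658271394

r1c2 = 3: row 1 has {1,4,5,8}; col 2 has {2,4,6,7,8,9}; box has {4,5,8,9} → only 3 remains.
r2c2 = 1: row 2 has {3,5,8,9}; col 2 has {2,3,4,6,7,8,9}; box has {3,4,5,8,9} → only 1 remains.
r4c1 = 6: row 4 has {2,4,7,8}; col 1 has {1,3,4,5,8,9}; box has {1,2,3,4,8,9} → only 6 remains.
r4c2 = 5: row 4 has {2,4,6,7,8}; col 2 has {1,2,3,4,6,7,8,9}; box has {1,2,3,4,6,8,9} → only 5 remains.
r4c8 = 9: row 4 has {2,4,5,6,7,8}; col 8 has {1,3,4,8}; box has {4,8} → only 9 remains.
r5c1 = 7: row 5 has {1,4,8,9}; col 1 has {1,3,4,5,6,8,9}; box has {1,2,3,4,5,6,8,9} → only 7 remains.
r5c6 = 3: row 5 has {1,4,7,8,9}; col 6 has {5,8,9}; box has {2,4,5,6,7,8,9} → only 3 remains.
r6c9 = 7: row 6 has {2,3,4,5,6,8,9}; col 9 has {1,4,5,8}; box has {4,8,9} → only 7 remains.
r7c5 = 1: row 7 has {2,4}; col 5 has {2,3,4,5,6,7,8,9}; box has {2,6,8,9} → only 1 remains.
r7c6 = 7: row 7 has {1,2,4}; col 6 has {3,5,8,9}; box has {1,2,6,8,9} → only 7 remains.
r8c4 = 3: row 8 has {1,2,4,5,6,8,9}; col 4 has {2,6,8,9}; box has {1,2,6,7,8,9} → only 3 remains.
r8c7 = 7: row 8 has {1,2,3,4,5,6,8,9}; col 7 has {4}; box has {1,4} → only 7 remains.
r1c1 = 2: row 1 has {1,3,4,5,8}; col 1 has {1,3,4,5,6,7,8,9}; box has {1,3,4,5,8,9} → only 2 remains.
r1c6 = 6: row 1 has {1,2,3,4,5,8}; col 6 has {3,5,7,8,9}; box has {3,5,8,9} → only 6 remains.
r1c9 = 9: row 1 has {1,2,3,4,5,6,8}; col 9 has {1,4,5,7,8}; box has {1,3,4,5,8} → only 9 remains.
r4c6 = 1: row 4 has {2,4,5,6,7,8,9}; col 6 has {3,5,6,7,8,9}; box has {2,3,4,5,6,7,8,9} → only 1 remains.
r4c7 = 3: row 4 has {1,2,4,5,6,7,8,9}; col 7 has {4,7}; box has {4,7,8,9} → only 3 remains.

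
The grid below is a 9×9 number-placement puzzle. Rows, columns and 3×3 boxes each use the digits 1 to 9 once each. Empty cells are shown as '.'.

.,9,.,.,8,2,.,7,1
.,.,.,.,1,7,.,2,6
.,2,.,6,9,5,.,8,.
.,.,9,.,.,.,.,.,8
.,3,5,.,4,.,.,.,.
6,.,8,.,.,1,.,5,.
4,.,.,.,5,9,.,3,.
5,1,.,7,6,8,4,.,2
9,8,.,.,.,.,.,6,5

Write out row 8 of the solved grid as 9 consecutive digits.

row 1, column 1 = 3: row 1 has {1,2,7,8,9}; col 1 has {4,5,6,9}; box has {2,9} → only 3 remains.
row 1, column 4 = 4: row 1 has {1,2,3,7,8,9}; col 4 has {6,7}; box has {1,2,5,6,7,8,9} → only 4 remains.
row 1, column 7 = 5: row 1 has {1,2,3,4,7,8,9}; col 7 has {4}; box has {1,2,6,7,8} → only 5 remains.
row 2, column 1 = 8: row 2 has {1,2,6,7}; col 1 has {3,4,5,6,9}; box has {2,3,9} → only 8 remains.
row 2, column 3 = 4: row 2 has {1,2,6,7,8}; col 3 has {5,8,9}; box has {2,3,8,9} → only 4 remains.
row 2, column 4 = 3: row 2 has {1,2,4,6,7,8}; col 4 has {4,6,7}; box has {1,2,4,5,6,7,8,9} → only 3 remains.
row 2, column 7 = 9: row 2 has {1,2,3,4,6,7,8}; col 7 has {4,5}; box has {1,2,5,6,7,8} → only 9 remains.
row 3, column 7 = 3: row 3 has {2,5,6,8,9}; col 7 has {4,5,9}; box has {1,2,5,6,7,8,9} → only 3 remains.
row 3, column 9 = 4: row 3 has {2,3,5,6,8,9}; col 9 has {1,2,5,6,8}; box has {1,2,3,5,6,7,8,9} → only 4 remains.
row 5, column 6 = 6: row 5 has {3,4,5}; col 6 has {1,2,5,7,8,9}; box has {1,4} → only 6 remains.
row 7, column 9 = 7: row 7 has {3,4,5,9}; col 9 has {1,2,4,5,6,8}; box has {2,3,4,5,6} → only 7 remains.
row 8, column 3 = 3: row 8 has {1,2,4,5,6,7,8}; col 3 has {4,5,8,9}; box has {1,4,5,8,9} → only 3 remains.
row 8, column 8 = 9: row 8 has {1,2,3,4,5,6,7,8}; col 8 has {2,3,5,6,7,8}; box has {2,3,4,5,6,7} → only 9 remains.

513768492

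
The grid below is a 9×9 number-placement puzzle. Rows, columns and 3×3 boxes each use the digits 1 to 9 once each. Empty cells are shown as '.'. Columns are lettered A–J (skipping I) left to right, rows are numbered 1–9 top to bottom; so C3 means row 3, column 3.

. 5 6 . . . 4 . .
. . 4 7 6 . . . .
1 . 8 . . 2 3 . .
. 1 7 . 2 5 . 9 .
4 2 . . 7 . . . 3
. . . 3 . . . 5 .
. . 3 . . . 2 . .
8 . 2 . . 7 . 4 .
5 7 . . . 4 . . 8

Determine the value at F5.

8

B3 = 9: row 3 has {1,2,3,8}; col 2 has {1,2,5,7}; box has {1,4,5,6,8} → only 9 remains.
C6 = 9: row 6 has {3,5}; col 3 has {2,3,4,6,7,8}; box has {1,2,4,7} → only 9 remains.
B8 = 6: row 8 has {2,4,7,8}; col 2 has {1,2,5,7,9}; box has {2,3,5,7,8} → only 6 remains.
C9 = 1: row 9 has {4,5,7,8}; col 3 has {2,3,4,6,7,8,9}; box has {2,3,5,6,7,8} → only 1 remains.
B2 = 3: row 2 has {4,6,7}; col 2 has {1,2,5,6,7,9}; box has {1,4,5,6,8,9} → only 3 remains.
C5 = 5: row 5 has {2,3,4,7}; col 3 has {1,2,3,4,6,7,8,9}; box has {1,2,4,7,9} → only 5 remains.
A6 = 6: row 6 has {3,5,9}; col 1 has {1,4,5,8}; box has {1,2,4,5,7,9} → only 6 remains.
B6 = 8: row 6 has {3,5,6,9}; col 2 has {1,2,3,5,6,7,9}; box has {1,2,4,5,6,7,9} → only 8 remains.
F6 = 1: row 6 has {3,5,6,8,9}; col 6 has {2,4,5,7}; box has {2,3,5,7} → only 1 remains.
G6 = 7: row 6 has {1,3,5,6,8,9}; col 7 has {2,3,4}; box has {3,5,9} → only 7 remains.
A7 = 9: row 7 has {2,3}; col 1 has {1,4,5,6,8}; box has {1,2,3,5,6,7,8} → only 9 remains.
B7 = 4: row 7 has {2,3,9}; col 2 has {1,2,3,5,6,7,8,9}; box has {1,2,3,5,6,7,8,9} → only 4 remains.
A2 = 2: row 2 has {3,4,6,7}; col 1 has {1,4,5,6,8,9}; box has {1,3,4,5,6,8,9} → only 2 remains.
A4 = 3: row 4 has {1,2,5,7,9}; col 1 has {1,2,4,5,6,8,9}; box has {1,2,4,5,6,7,8,9} → only 3 remains.
E6 = 4: row 6 has {1,3,5,6,7,8,9}; col 5 has {2,6,7}; box has {1,2,3,5,7} → only 4 remains.
J6 = 2: row 6 has {1,3,4,5,6,7,8,9}; col 9 has {3,8}; box has {3,5,7,9} → only 2 remains.
A1 = 7: row 1 has {4,5,6}; col 1 has {1,2,3,4,5,6,8,9}; box has {1,2,3,4,5,6,8,9} → only 7 remains.
E3 = 5: row 3 has {1,2,3,8,9}; col 5 has {2,4,6,7}; box has {2,6,7} → only 5 remains.
D3 = 4: row 3 has {1,2,3,5,8,9}; col 4 has {3,7}; box has {2,5,6,7} → only 4 remains.
H1 = 2: in row 1, 2 can only go here (every other open cell in that row sees a 2).
J4 = 4: in row 4, 4 can only go here (every other open cell in that row sees a 4).
E8 = 3: in row 8, 3 can only go here (every other open cell in that row sees a 3).
E9 = 9: row 9 has {1,4,5,7,8}; col 5 has {2,3,4,5,6,7}; box has {3,4,7} → only 9 remains.
G9 = 6: row 9 has {1,4,5,7,8,9}; col 7 has {2,3,4,7}; box has {2,4,8} → only 6 remains.
H9 = 3: row 9 has {1,4,5,6,7,8,9}; col 8 has {2,4,5,9}; box has {2,4,6,8} → only 3 remains.
G4 = 8: row 4 has {1,2,3,4,5,7,9}; col 7 has {2,3,4,6,7}; box has {2,3,4,5,7,9} → only 8 remains.
G5 = 1: row 5 has {2,3,4,5,7}; col 7 has {2,3,4,6,7,8}; box has {2,3,4,5,7,8,9} → only 1 remains.
H5 = 6: row 5 has {1,2,3,4,5,7}; col 8 has {2,3,4,5,9}; box has {1,2,3,4,5,7,8,9} → only 6 remains.
D9 = 2: row 9 has {1,3,4,5,6,7,8,9}; col 4 has {3,4,7}; box has {3,4,7,9} → only 2 remains.
H3 = 7: row 3 has {1,2,3,4,5,8,9}; col 8 has {2,3,4,5,6,9}; box has {2,3,4} → only 7 remains.
J3 = 6: row 3 has {1,2,3,4,5,7,8,9}; col 9 has {2,3,4,8}; box has {2,3,4,7} → only 6 remains.
D4 = 6: row 4 has {1,2,3,4,5,7,8,9}; col 4 has {2,3,4,7}; box has {1,2,3,4,5,7} → only 6 remains.
H7 = 1: row 7 has {2,3,4,9}; col 8 has {2,3,4,5,6,7,9}; box has {2,3,4,6,8} → only 1 remains.
H2 = 8: row 2 has {2,3,4,6,7}; col 8 has {1,2,3,4,5,6,7,9}; box has {2,3,4,6,7} → only 8 remains.
E7 = 8: row 7 has {1,2,3,4,9}; col 5 has {2,3,4,5,6,7,9}; box has {2,3,4,7,9} → only 8 remains.
F7 = 6: row 7 has {1,2,3,4,8,9}; col 6 has {1,2,4,5,7}; box has {2,3,4,7,8,9} → only 6 remains.
E1 = 1: row 1 has {2,4,5,6,7}; col 5 has {2,3,4,5,6,7,8,9}; box has {2,4,5,6,7} → only 1 remains.
J1 = 9: row 1 has {1,2,4,5,6,7}; col 9 has {2,3,4,6,8}; box has {2,3,4,6,7,8} → only 9 remains.
F2 = 9: row 2 has {2,3,4,6,7,8}; col 6 has {1,2,4,5,6,7}; box has {1,2,4,5,6,7} → only 9 remains.
G2 = 5: row 2 has {2,3,4,6,7,8,9}; col 7 has {1,2,3,4,6,7,8}; box has {2,3,4,6,7,8,9} → only 5 remains.
J2 = 1: row 2 has {2,3,4,5,6,7,8,9}; col 9 has {2,3,4,6,8,9}; box has {2,3,4,5,6,7,8,9} → only 1 remains.
F5 = 8: row 5 has {1,2,3,4,5,6,7}; col 6 has {1,2,4,5,6,7,9}; box has {1,2,3,4,5,6,7} → only 8 remains.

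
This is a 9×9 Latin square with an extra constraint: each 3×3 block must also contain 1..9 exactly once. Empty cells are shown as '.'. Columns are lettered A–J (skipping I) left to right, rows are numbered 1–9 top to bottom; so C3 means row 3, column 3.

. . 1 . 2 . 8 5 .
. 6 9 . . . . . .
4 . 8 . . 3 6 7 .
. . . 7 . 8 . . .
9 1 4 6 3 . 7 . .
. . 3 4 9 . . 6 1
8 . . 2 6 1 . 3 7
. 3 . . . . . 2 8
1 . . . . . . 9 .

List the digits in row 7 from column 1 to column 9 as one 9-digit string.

B1 = 7: row 1 has {1,2,5,8}; col 2 has {1,3,6}; box has {1,4,6,8,9} → only 7 remains.
D1 = 9: row 1 has {1,2,5,7,8}; col 4 has {2,4,6,7}; box has {2,3} → only 9 remains.
H4 = 4: row 4 has {7,8}; col 8 has {2,3,5,6,7,9}; box has {1,6,7} → only 4 remains.
H5 = 8: row 5 has {1,3,4,6,7,9}; col 8 has {2,3,4,5,6,7,9}; box has {1,4,6,7} → only 8 remains.
C7 = 5: row 7 has {1,2,3,6,7,8}; col 3 has {1,3,4,8,9}; box has {1,3,8} → only 5 remains.
G7 = 4: row 7 has {1,2,3,5,6,7,8}; col 7 has {6,7,8}; box has {2,3,7,8,9} → only 4 remains.
D8 = 5: row 8 has {2,3,8}; col 4 has {2,4,6,7,9}; box has {1,2,6} → only 5 remains.
G8 = 1: row 8 has {2,3,5,8}; col 7 has {4,6,7,8}; box has {2,3,4,7,8,9} → only 1 remains.
G9 = 5: row 9 has {1,9}; col 7 has {1,4,6,7,8}; box has {1,2,3,4,7,8,9} → only 5 remains.
J9 = 6: row 9 has {1,5,9}; col 9 has {1,7,8}; box has {1,2,3,4,5,7,8,9} → only 6 remains.
A1 = 3: row 1 has {1,2,5,7,8,9}; col 1 has {1,4,8,9}; box has {1,4,6,7,8,9} → only 3 remains.
J1 = 4: row 1 has {1,2,3,5,7,8,9}; col 9 has {1,6,7,8}; box has {5,6,7,8} → only 4 remains.
H2 = 1: row 2 has {6,9}; col 8 has {2,3,4,5,6,7,8,9}; box has {4,5,6,7,8} → only 1 remains.
D3 = 1: row 3 has {3,4,6,7,8}; col 4 has {2,4,5,6,7,9}; box has {2,3,9} → only 1 remains.
E3 = 5: row 3 has {1,3,4,6,7,8}; col 5 has {2,3,6,9}; box has {1,2,3,9} → only 5 remains.
E4 = 1: row 4 has {4,7,8}; col 5 has {2,3,5,6,9}; box has {3,4,6,7,8,9} → only 1 remains.
G6 = 2: row 6 has {1,3,4,6,9}; col 7 has {1,4,5,6,7,8}; box has {1,4,6,7,8} → only 2 remains.
B7 = 9: row 7 has {1,2,3,4,5,6,7,8}; col 2 has {1,3,6,7}; box has {1,3,5,8} → only 9 remains.

895261437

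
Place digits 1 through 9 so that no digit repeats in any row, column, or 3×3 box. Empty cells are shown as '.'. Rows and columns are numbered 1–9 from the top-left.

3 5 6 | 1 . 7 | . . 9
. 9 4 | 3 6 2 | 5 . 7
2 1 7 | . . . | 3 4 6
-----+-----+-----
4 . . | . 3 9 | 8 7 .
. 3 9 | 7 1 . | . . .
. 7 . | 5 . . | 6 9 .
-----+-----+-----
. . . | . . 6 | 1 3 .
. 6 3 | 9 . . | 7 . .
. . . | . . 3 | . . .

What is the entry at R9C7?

R1C7 = 2 (sole candidate).
R1C8 = 8 (sole candidate).
R2C1 = 8 (sole candidate).
R2C8 = 1 (sole candidate).
R3C4 = 8 (sole candidate).
R3C6 = 5 (sole candidate).
R4C2 = 2 (sole candidate).
R4C4 = 6 (sole candidate).
R5C7 = 4 (sole candidate).
R6C1 = 1 (sole candidate).
R6C3 = 8 (sole candidate).
R6C6 = 4 (sole candidate).
R8C1 = 5 (sole candidate).
R8C8 = 2 (sole candidate).
R9C7 = 9: row 9 has {3}; col 7 has {1,2,3,4,5,6,7,8}; box has {1,2,3,7} → only 9 remains.

9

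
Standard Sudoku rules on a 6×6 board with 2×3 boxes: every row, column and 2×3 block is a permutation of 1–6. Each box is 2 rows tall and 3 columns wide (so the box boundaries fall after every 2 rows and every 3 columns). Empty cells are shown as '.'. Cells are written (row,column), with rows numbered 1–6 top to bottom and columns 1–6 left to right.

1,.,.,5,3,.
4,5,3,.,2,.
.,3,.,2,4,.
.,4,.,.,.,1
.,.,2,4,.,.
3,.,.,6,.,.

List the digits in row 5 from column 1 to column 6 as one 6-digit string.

562413

(1,3) = 6: row 1 has {1,3,5}; col 3 has {2,3}; box has {1,3,4,5} → only 6 remains.
(1,6) = 4: row 1 has {1,3,5,6}; col 6 has {1}; box has {2,3,5} → only 4 remains.
(2,4) = 1: row 2 has {2,3,4,5}; col 4 has {2,4,5,6}; box has {2,3,4,5} → only 1 remains.
(2,6) = 6: row 2 has {1,2,3,4,5}; col 6 has {1,4}; box has {1,2,3,4,5} → only 6 remains.
(3,6) = 5: row 3 has {2,3,4}; col 6 has {1,4,6}; box has {1,2,4} → only 5 remains.
(4,3) = 5: row 4 has {1,4}; col 3 has {2,3,6}; box has {3,4} → only 5 remains.
(4,4) = 3: row 4 has {1,4,5}; col 4 has {1,2,4,5,6}; box has {1,2,4,5} → only 3 remains.
(4,5) = 6: row 4 has {1,3,4,5}; col 5 has {2,3,4}; box has {1,2,3,4,5} → only 6 remains.
(5,6) = 3: row 5 has {2,4}; col 6 has {1,4,5,6}; box has {4,6} → only 3 remains.
(6,2) = 1: row 6 has {3,6}; col 2 has {3,4,5}; box has {2,3} → only 1 remains.
(6,3) = 4: row 6 has {1,3,6}; col 3 has {2,3,5,6}; box has {1,2,3} → only 4 remains.
(6,5) = 5: row 6 has {1,3,4,6}; col 5 has {2,3,4,6}; box has {3,4,6} → only 5 remains.
(6,6) = 2: row 6 has {1,3,4,5,6}; col 6 has {1,3,4,5,6}; box has {3,4,5,6} → only 2 remains.
(1,2) = 2: row 1 has {1,3,4,5,6}; col 2 has {1,3,4,5}; box has {1,3,4,5,6} → only 2 remains.
(3,1) = 6: row 3 has {2,3,4,5}; col 1 has {1,3,4}; box has {3,4,5} → only 6 remains.
(3,3) = 1: row 3 has {2,3,4,5,6}; col 3 has {2,3,4,5,6}; box has {3,4,5,6} → only 1 remains.
(4,1) = 2: row 4 has {1,3,4,5,6}; col 1 has {1,3,4,6}; box has {1,3,4,5,6} → only 2 remains.
(5,1) = 5: row 5 has {2,3,4}; col 1 has {1,2,3,4,6}; box has {1,2,3,4} → only 5 remains.
(5,2) = 6: row 5 has {2,3,4,5}; col 2 has {1,2,3,4,5}; box has {1,2,3,4,5} → only 6 remains.
(5,5) = 1: row 5 has {2,3,4,5,6}; col 5 has {2,3,4,5,6}; box has {2,3,4,5,6} → only 1 remains.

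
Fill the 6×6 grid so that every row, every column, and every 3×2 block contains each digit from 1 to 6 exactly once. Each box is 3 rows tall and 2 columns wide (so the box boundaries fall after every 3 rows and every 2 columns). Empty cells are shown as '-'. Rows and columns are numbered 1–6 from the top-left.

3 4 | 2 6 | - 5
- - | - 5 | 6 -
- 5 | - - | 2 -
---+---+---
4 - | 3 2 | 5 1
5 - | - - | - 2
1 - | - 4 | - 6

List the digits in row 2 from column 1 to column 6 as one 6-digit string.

214563

r1c5 = 1: row 1 has {2,3,4,5,6}; col 5 has {2,5,6}; box has {2,5,6} → only 1 remains.
r2c1 = 2: row 2 has {5,6}; col 1 has {1,3,4,5}; box has {3,4,5} → only 2 remains.
r2c2 = 1: row 2 has {2,5,6}; col 2 has {4,5}; box has {2,3,4,5} → only 1 remains.
r2c3 = 4: row 2 has {1,2,5,6}; col 3 has {2,3}; box has {2,5,6} → only 4 remains.
r2c6 = 3: row 2 has {1,2,4,5,6}; col 6 has {1,2,5,6}; box has {1,2,5,6} → only 3 remains.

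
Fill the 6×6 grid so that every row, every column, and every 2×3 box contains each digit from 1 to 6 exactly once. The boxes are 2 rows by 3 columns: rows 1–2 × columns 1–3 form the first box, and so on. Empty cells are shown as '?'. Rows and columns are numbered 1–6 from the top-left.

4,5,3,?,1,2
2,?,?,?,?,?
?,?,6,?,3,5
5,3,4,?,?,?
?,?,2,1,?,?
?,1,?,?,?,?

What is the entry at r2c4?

5

r1c4 = 6 (sole candidate).
r2c2 = 6 (sole candidate).
r2c3 = 1 (sole candidate).
r3c1 = 1 (sole candidate).
r3c2 = 2 (sole candidate).
r3c4 = 4 (sole candidate).
r4c4 = 2 (sole candidate).
r4c5 = 6 (sole candidate).
r4c6 = 1 (sole candidate).
r5c2 = 4 (sole candidate).
r5c5 = 5 (sole candidate).
r6c3 = 5 (sole candidate).
r6c4 = 3 (sole candidate).
r2c4 = 5: row 2 has {1,2,6}; col 4 has {1,2,3,4,6}; box has {1,2,6} → only 5 remains.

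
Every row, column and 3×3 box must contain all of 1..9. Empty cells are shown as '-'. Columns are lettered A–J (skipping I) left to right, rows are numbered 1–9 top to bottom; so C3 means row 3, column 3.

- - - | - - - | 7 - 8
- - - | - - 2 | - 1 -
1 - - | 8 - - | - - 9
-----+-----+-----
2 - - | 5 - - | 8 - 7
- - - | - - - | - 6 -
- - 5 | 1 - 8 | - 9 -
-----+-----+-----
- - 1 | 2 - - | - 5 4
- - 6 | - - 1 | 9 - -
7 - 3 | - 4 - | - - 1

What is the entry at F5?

E1 = 1: in row 1, 1 can only go here (every other open cell in that row sees a 1).
B4 = 1: in row 4, 1 can only go here (every other open cell in that row sees a 1).
G5 = 1: in row 5, 1 can only go here (every other open cell in that row sees a 1).
J5 = 5: in row 5, 5 can only go here (every other open cell in that row sees a 5).
E5 = 2: in row 5, 2 can only go here (every other open cell in that row sees a 2).
H8 = 7: in column 8, 7 can only go here (every other open cell in that column sees a 7).
D8 = 3: row 8 has {1,6,7,9}; col 4 has {1,2,5,8}; box has {1,2,4} → only 3 remains.
J8 = 2: row 8 has {1,3,6,7,9}; col 9 has {1,4,5,7,8,9}; box has {1,4,5,7,9} → only 2 remains.
G9 = 6: row 9 has {1,3,4,7}; col 7 has {1,7,8,9}; box has {1,2,4,5,7,9} → only 6 remains.
H9 = 8: row 9 has {1,3,4,6,7}; col 8 has {1,5,6,7,9}; box has {1,2,4,5,6,7,9} → only 8 remains.
J6 = 3: row 6 has {1,5,8,9}; col 9 has {1,2,4,5,7,8,9}; box has {1,5,6,7,8,9} → only 3 remains.
G7 = 3: row 7 has {1,2,4,5}; col 7 has {1,6,7,8,9}; box has {1,2,4,5,6,7,8,9} → only 3 remains.
D9 = 9: row 9 has {1,3,4,6,7,8}; col 4 has {1,2,3,5,8}; box has {1,2,3,4} → only 9 remains.
F9 = 5: row 9 has {1,3,4,6,7,8,9}; col 6 has {1,2,8}; box has {1,2,3,4,9} → only 5 remains.
J2 = 6: row 2 has {1,2}; col 9 has {1,2,3,4,5,7,8,9}; box has {1,7,8,9} → only 6 remains.
H4 = 4: row 4 has {1,2,5,7,8}; col 8 has {1,5,6,7,8,9}; box has {1,3,5,6,7,8,9} → only 4 remains.
G6 = 2: row 6 has {1,3,5,8,9}; col 7 has {1,3,6,7,8,9}; box has {1,3,4,5,6,7,8,9} → only 2 remains.
E8 = 8: row 8 has {1,2,3,6,7,9}; col 5 has {1,2,4}; box has {1,2,3,4,5,9} → only 8 remains.
B9 = 2: row 9 has {1,3,4,5,6,7,8,9}; col 2 has {1}; box has {1,3,6,7} → only 2 remains.
C4 = 9: row 4 has {1,2,4,5,7,8}; col 3 has {1,3,5,6}; box has {1,2,5} → only 9 remains.
F5 = 9: in row 5, 9 can only go here (every other open cell in that row sees a 9).

9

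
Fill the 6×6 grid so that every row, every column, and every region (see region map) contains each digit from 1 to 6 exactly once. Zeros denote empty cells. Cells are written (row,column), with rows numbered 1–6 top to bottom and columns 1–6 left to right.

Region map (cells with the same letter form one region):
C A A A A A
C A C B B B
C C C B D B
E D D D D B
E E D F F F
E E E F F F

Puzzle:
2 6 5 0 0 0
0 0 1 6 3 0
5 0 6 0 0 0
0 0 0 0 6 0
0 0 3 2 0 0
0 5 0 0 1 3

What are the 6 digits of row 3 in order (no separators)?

(1,5) = 4: row 1 has {2,5,6}; col 5 has {1,3,6}; region has {5,6} → only 4 remains.
(1,6) = 1: row 1 has {2,4,5,6}; col 6 has {3}; region has {4,5,6} → only 1 remains.
(2,1) = 4: row 2 has {1,3,6}; col 1 has {2,5}; region has {1,2,5,6} → only 4 remains.
(2,2) = 2: row 2 has {1,3,4,6}; col 2 has {5,6}; region has {1,4,5,6} → only 2 remains.
(2,6) = 5: row 2 has {1,2,3,4,6}; col 6 has {1,3}; region has {3,6} → only 5 remains.
(3,2) = 3: row 3 has {5,6}; col 2 has {2,5,6}; region has {1,2,4,5,6} → only 3 remains.
(3,5) = 2: row 3 has {3,5,6}; col 5 has {1,3,4,6}; region has {3,6} → only 2 remains.
(3,6) = 4: row 3 has {2,3,5,6}; col 6 has {1,3,5}; region has {3,5,6} → only 4 remains.
(4,3) = 4: row 4 has {6}; col 3 has {1,3,5,6}; region has {2,3,6} → only 4 remains.
(4,6) = 2: row 4 has {4,6}; col 6 has {1,3,4,5}; region has {3,4,5,6} → only 2 remains.
(5,5) = 5: row 5 has {2,3}; col 5 has {1,2,3,4,6}; region has {1,2,3} → only 5 remains.
(5,6) = 6: row 5 has {2,3,5}; col 6 has {1,2,3,4,5}; region has {1,2,3,5} → only 6 remains.
(6,1) = 6: row 6 has {1,3,5}; col 1 has {2,4,5}; region has {5} → only 6 remains.
(6,3) = 2: row 6 has {1,3,5,6}; col 3 has {1,3,4,5,6}; region has {5,6} → only 2 remains.
(6,4) = 4: row 6 has {1,2,3,5,6}; col 4 has {2,6}; region has {1,2,3,5,6} → only 4 remains.
(1,4) = 3: row 1 has {1,2,4,5,6}; col 4 has {2,4,6}; region has {1,2,4,5,6} → only 3 remains.
(3,4) = 1: row 3 has {2,3,4,5,6}; col 4 has {2,3,4,6}; region has {2,3,4,5,6} → only 1 remains.

536124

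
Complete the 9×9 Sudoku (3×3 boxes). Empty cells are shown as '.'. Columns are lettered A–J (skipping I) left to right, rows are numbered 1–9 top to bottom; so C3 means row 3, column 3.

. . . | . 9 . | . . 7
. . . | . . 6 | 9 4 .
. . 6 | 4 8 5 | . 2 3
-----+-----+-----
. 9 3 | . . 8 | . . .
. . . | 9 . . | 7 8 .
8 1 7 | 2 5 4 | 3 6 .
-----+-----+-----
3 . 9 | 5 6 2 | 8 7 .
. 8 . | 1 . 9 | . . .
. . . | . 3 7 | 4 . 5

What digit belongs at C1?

8

D1 = 3: row 1 has {7,9}; col 4 has {1,2,4,5,9}; box has {4,5,6,8,9} → only 3 remains.
F1 = 1: row 1 has {3,7,9}; col 6 has {2,4,5,6,7,8,9}; box has {3,4,5,6,8,9} → only 1 remains.
H1 = 5: row 1 has {1,3,7,9}; col 8 has {2,4,6,7,8}; box has {2,3,4,7,9} → only 5 remains.
D2 = 7: row 2 has {4,6,9}; col 4 has {1,2,3,4,5,9}; box has {1,3,4,5,6,8,9} → only 7 remains.
E2 = 2: row 2 has {4,6,7,9}; col 5 has {3,5,6,8,9}; box has {1,3,4,5,6,7,8,9} → only 2 remains.
B3 = 7: row 3 has {2,3,4,5,6,8}; col 2 has {1,8,9}; box has {6} → only 7 remains.
G3 = 1: row 3 has {2,3,4,5,6,7,8}; col 7 has {3,4,7,8,9}; box has {2,3,4,5,7,9} → only 1 remains.
D4 = 6: row 4 has {3,8,9}; col 4 has {1,2,3,4,5,7,9}; box has {2,4,5,8,9} → only 6 remains.
H4 = 1: row 4 has {3,6,8,9}; col 8 has {2,4,5,6,7,8}; box has {3,6,7,8} → only 1 remains.
E5 = 1: row 5 has {7,8,9}; col 5 has {2,3,5,6,8,9}; box has {2,4,5,6,8,9} → only 1 remains.
F5 = 3: row 5 has {1,7,8,9}; col 6 has {1,2,4,5,6,7,8,9}; box has {1,2,4,5,6,8,9} → only 3 remains.
J6 = 9: row 6 has {1,2,3,4,5,6,7,8}; col 9 has {3,5,7}; box has {1,3,6,7,8} → only 9 remains.
B7 = 4: row 7 has {2,3,5,6,7,8,9}; col 2 has {1,7,8,9}; box has {3,8,9} → only 4 remains.
J7 = 1: row 7 has {2,3,4,5,6,7,8,9}; col 9 has {3,5,7,9}; box has {4,5,7,8} → only 1 remains.
E8 = 4: row 8 has {1,8,9}; col 5 has {1,2,3,5,6,8,9}; box has {1,2,3,5,6,7,9} → only 4 remains.
H8 = 3: row 8 has {1,4,8,9}; col 8 has {1,2,4,5,6,7,8}; box has {1,4,5,7,8} → only 3 remains.
D9 = 8: row 9 has {3,4,5,7}; col 4 has {1,2,3,4,5,6,7,9}; box has {1,2,3,4,5,6,7,9} → only 8 remains.
H9 = 9: row 9 has {3,4,5,7,8}; col 8 has {1,2,3,4,5,6,7,8}; box has {1,3,4,5,7,8} → only 9 remains.
B1 = 2: row 1 has {1,3,5,7,9}; col 2 has {1,4,7,8,9}; box has {6,7} → only 2 remains.
G1 = 6: row 1 has {1,2,3,5,7,9}; col 7 has {1,3,4,7,8,9}; box has {1,2,3,4,5,7,9} → only 6 remains.
J2 = 8: row 2 has {2,4,6,7,9}; col 9 has {1,3,5,7,9}; box has {1,2,3,4,5,6,7,9} → only 8 remains.
A3 = 9: row 3 has {1,2,3,4,5,6,7,8}; col 1 has {3,8}; box has {2,6,7} → only 9 remains.
E4 = 7: row 4 has {1,3,6,8,9}; col 5 has {1,2,3,4,5,6,8,9}; box has {1,2,3,4,5,6,8,9} → only 7 remains.
G8 = 2: row 8 has {1,3,4,8,9}; col 7 has {1,3,4,6,7,8,9}; box has {1,3,4,5,7,8,9} → only 2 remains.
J8 = 6: row 8 has {1,2,3,4,8,9}; col 9 has {1,3,5,7,8,9}; box has {1,2,3,4,5,7,8,9} → only 6 remains.
B9 = 6: row 9 has {3,4,5,7,8,9}; col 2 has {1,2,4,7,8,9}; box has {3,4,8,9} → only 6 remains.
A1 = 4: row 1 has {1,2,3,5,6,7,9}; col 1 has {3,8,9}; box has {2,6,7,9} → only 4 remains.
C1 = 8: row 1 has {1,2,3,4,5,6,7,9}; col 3 has {3,6,7,9}; box has {2,4,6,7,9} → only 8 remains.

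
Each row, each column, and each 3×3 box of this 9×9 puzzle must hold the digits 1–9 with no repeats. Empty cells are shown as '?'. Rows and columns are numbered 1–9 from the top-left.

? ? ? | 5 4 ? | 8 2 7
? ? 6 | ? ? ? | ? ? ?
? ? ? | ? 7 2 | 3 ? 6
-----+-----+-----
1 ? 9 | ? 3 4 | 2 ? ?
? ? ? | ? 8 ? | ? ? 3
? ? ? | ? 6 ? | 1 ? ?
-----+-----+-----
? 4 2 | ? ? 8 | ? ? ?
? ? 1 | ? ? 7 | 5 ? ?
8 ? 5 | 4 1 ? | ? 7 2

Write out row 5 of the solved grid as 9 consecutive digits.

524981763

r1c3 = 3 (sole candidate).
r2c5 = 9 (sole candidate).
r2c7 = 4 (sole candidate).
r4c4 = 7 (sole candidate).
r7c5 = 5 (sole candidate).
r8c5 = 2 (sole candidate).
r1c1 = 9 (sole candidate).
r1c2 = 1 (sole candidate).
r1c6 = 6 (sole candidate).
r3c8 = 9 (hidden single in row 3).
r3c4 = 1 (hidden single in row 3).
r2c6 = 3 (sole candidate).
r9c6 = 9 (sole candidate).
r9c7 = 6 (sole candidate).
r2c4 = 8 (sole candidate).
r6c6 = 5 (sole candidate).
r7c7 = 9 (sole candidate).
r7c9 = 1 (sole candidate).
r9c2 = 3 (sole candidate).
r2c9 = 5 (sole candidate).
r4c9 = 8 (sole candidate).
r5c6 = 1: row 5 has {3,8}; col 6 has {2,3,4,5,6,7,8,9}; box has {3,4,5,6,7,8} → only 1 remains.
r5c7 = 7: row 5 has {1,3,8}; col 7 has {1,2,3,4,5,6,8,9}; box has {1,2,3,8} → only 7 remains.
r6c8 = 4 (sole candidate).
r6c9 = 9 (sole candidate).
r7c8 = 3 (sole candidate).
r8c1 = 6 (sole candidate).
r8c2 = 9 (sole candidate).
r8c4 = 3 (sole candidate).
r8c8 = 8 (sole candidate).
r8c9 = 4 (sole candidate).
r2c8 = 1 (sole candidate).
r5c3 = 4: row 5 has {1,3,7,8}; col 3 has {1,2,3,5,6,9}; box has {1,9} → only 4 remains.
r6c4 = 2 (sole candidate).
r7c1 = 7 (sole candidate).
r7c4 = 6 (sole candidate).
r2c1 = 2 (sole candidate).
r2c2 = 7 (sole candidate).
r3c3 = 8 (sole candidate).
r5c1 = 5: row 5 has {1,3,4,7,8}; col 1 has {1,2,6,7,8,9}; box has {1,4,9} → only 5 remains.
r5c4 = 9: row 5 has {1,3,4,5,7,8}; col 4 has {1,2,3,4,5,6,7,8}; box has {1,2,3,4,5,6,7,8} → only 9 remains.
r5c8 = 6: row 5 has {1,3,4,5,7,8,9}; col 8 has {1,2,3,4,7,8,9}; box has {1,2,3,4,7,8,9} → only 6 remains.
r6c1 = 3 (sole candidate).
r6c2 = 8 (sole candidate).
r6c3 = 7 (sole candidate).
r3c1 = 4 (sole candidate).
r3c2 = 5 (sole candidate).
r4c2 = 6 (sole candidate).
r4c8 = 5 (sole candidate).
r5c2 = 2: row 5 has {1,3,4,5,6,7,8,9}; col 2 has {1,3,4,5,6,7,8,9}; box has {1,3,4,5,6,7,8,9} → only 2 remains.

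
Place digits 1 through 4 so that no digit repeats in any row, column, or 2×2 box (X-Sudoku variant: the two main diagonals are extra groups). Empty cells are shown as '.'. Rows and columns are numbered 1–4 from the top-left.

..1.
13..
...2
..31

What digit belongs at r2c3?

r2c4 = 4 (sole candidate).
r3c3 = 4 (sole candidate).
r1c1 = 2 (sole candidate).
r1c2 = 4 (sole candidate).
r1c4 = 3 (sole candidate).
r2c3 = 2: row 2 has {1,3,4}; col 3 has {1,3,4}; box has {1,3,4}; anti-diagonal has {3} → only 2 remains.

2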